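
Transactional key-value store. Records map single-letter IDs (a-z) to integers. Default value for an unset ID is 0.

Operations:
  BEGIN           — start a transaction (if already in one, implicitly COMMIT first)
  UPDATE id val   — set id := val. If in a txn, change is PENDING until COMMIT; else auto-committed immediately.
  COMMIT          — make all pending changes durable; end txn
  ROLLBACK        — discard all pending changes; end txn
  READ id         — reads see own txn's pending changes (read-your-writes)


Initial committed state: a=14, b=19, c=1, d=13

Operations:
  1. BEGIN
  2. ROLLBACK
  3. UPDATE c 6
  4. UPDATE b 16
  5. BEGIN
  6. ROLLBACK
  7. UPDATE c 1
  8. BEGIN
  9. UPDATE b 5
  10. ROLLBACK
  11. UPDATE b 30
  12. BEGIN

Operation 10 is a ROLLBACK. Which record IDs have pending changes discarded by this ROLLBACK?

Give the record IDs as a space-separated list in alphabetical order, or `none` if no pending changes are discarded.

Initial committed: {a=14, b=19, c=1, d=13}
Op 1: BEGIN: in_txn=True, pending={}
Op 2: ROLLBACK: discarded pending []; in_txn=False
Op 3: UPDATE c=6 (auto-commit; committed c=6)
Op 4: UPDATE b=16 (auto-commit; committed b=16)
Op 5: BEGIN: in_txn=True, pending={}
Op 6: ROLLBACK: discarded pending []; in_txn=False
Op 7: UPDATE c=1 (auto-commit; committed c=1)
Op 8: BEGIN: in_txn=True, pending={}
Op 9: UPDATE b=5 (pending; pending now {b=5})
Op 10: ROLLBACK: discarded pending ['b']; in_txn=False
Op 11: UPDATE b=30 (auto-commit; committed b=30)
Op 12: BEGIN: in_txn=True, pending={}
ROLLBACK at op 10 discards: ['b']

Answer: b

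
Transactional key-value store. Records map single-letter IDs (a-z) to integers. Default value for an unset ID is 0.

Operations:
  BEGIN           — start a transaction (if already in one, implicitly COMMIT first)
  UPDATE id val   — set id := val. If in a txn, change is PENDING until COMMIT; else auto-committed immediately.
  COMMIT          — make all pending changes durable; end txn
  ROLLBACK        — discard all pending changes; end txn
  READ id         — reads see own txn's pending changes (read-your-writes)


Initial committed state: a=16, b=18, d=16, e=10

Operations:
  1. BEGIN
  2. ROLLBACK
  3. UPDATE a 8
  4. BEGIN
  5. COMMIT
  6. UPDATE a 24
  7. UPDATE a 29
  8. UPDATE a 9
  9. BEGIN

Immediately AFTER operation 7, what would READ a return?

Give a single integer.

Answer: 29

Derivation:
Initial committed: {a=16, b=18, d=16, e=10}
Op 1: BEGIN: in_txn=True, pending={}
Op 2: ROLLBACK: discarded pending []; in_txn=False
Op 3: UPDATE a=8 (auto-commit; committed a=8)
Op 4: BEGIN: in_txn=True, pending={}
Op 5: COMMIT: merged [] into committed; committed now {a=8, b=18, d=16, e=10}
Op 6: UPDATE a=24 (auto-commit; committed a=24)
Op 7: UPDATE a=29 (auto-commit; committed a=29)
After op 7: visible(a) = 29 (pending={}, committed={a=29, b=18, d=16, e=10})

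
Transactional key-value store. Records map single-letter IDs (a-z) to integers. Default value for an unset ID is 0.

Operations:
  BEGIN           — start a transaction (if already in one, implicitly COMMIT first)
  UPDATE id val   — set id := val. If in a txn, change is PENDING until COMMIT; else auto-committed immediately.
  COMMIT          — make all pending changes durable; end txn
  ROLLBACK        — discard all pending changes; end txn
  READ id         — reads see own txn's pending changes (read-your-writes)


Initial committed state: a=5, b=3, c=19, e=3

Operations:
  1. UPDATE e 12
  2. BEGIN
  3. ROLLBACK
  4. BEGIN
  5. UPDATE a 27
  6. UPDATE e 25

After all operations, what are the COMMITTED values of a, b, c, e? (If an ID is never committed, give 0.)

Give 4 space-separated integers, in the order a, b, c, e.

Answer: 5 3 19 12

Derivation:
Initial committed: {a=5, b=3, c=19, e=3}
Op 1: UPDATE e=12 (auto-commit; committed e=12)
Op 2: BEGIN: in_txn=True, pending={}
Op 3: ROLLBACK: discarded pending []; in_txn=False
Op 4: BEGIN: in_txn=True, pending={}
Op 5: UPDATE a=27 (pending; pending now {a=27})
Op 6: UPDATE e=25 (pending; pending now {a=27, e=25})
Final committed: {a=5, b=3, c=19, e=12}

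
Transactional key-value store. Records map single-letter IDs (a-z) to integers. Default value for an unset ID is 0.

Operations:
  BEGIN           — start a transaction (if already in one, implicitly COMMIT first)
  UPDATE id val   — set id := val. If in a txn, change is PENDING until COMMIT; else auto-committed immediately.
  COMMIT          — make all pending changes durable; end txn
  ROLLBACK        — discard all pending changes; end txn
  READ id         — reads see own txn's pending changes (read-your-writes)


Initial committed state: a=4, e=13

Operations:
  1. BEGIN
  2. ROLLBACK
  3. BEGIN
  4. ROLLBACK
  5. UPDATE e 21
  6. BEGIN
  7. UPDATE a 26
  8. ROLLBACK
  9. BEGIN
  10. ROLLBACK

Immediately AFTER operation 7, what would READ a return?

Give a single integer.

Answer: 26

Derivation:
Initial committed: {a=4, e=13}
Op 1: BEGIN: in_txn=True, pending={}
Op 2: ROLLBACK: discarded pending []; in_txn=False
Op 3: BEGIN: in_txn=True, pending={}
Op 4: ROLLBACK: discarded pending []; in_txn=False
Op 5: UPDATE e=21 (auto-commit; committed e=21)
Op 6: BEGIN: in_txn=True, pending={}
Op 7: UPDATE a=26 (pending; pending now {a=26})
After op 7: visible(a) = 26 (pending={a=26}, committed={a=4, e=21})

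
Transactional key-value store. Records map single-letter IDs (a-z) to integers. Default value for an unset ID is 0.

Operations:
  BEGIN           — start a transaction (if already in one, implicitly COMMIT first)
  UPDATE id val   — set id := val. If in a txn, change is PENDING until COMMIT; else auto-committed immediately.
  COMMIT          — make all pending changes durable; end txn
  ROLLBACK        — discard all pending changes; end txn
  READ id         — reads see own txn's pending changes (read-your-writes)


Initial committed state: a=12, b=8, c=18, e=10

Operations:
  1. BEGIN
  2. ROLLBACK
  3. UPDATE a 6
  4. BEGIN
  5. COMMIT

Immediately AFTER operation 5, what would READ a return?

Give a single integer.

Answer: 6

Derivation:
Initial committed: {a=12, b=8, c=18, e=10}
Op 1: BEGIN: in_txn=True, pending={}
Op 2: ROLLBACK: discarded pending []; in_txn=False
Op 3: UPDATE a=6 (auto-commit; committed a=6)
Op 4: BEGIN: in_txn=True, pending={}
Op 5: COMMIT: merged [] into committed; committed now {a=6, b=8, c=18, e=10}
After op 5: visible(a) = 6 (pending={}, committed={a=6, b=8, c=18, e=10})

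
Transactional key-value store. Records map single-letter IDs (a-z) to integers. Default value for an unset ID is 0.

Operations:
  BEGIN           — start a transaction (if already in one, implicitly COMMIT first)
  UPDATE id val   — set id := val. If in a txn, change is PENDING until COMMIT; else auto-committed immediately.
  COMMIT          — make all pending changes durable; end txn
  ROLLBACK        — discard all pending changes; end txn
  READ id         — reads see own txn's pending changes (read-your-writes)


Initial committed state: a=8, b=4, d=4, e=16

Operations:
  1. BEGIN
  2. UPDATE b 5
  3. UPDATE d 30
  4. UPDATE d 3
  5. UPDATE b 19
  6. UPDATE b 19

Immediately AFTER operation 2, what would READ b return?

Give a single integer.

Answer: 5

Derivation:
Initial committed: {a=8, b=4, d=4, e=16}
Op 1: BEGIN: in_txn=True, pending={}
Op 2: UPDATE b=5 (pending; pending now {b=5})
After op 2: visible(b) = 5 (pending={b=5}, committed={a=8, b=4, d=4, e=16})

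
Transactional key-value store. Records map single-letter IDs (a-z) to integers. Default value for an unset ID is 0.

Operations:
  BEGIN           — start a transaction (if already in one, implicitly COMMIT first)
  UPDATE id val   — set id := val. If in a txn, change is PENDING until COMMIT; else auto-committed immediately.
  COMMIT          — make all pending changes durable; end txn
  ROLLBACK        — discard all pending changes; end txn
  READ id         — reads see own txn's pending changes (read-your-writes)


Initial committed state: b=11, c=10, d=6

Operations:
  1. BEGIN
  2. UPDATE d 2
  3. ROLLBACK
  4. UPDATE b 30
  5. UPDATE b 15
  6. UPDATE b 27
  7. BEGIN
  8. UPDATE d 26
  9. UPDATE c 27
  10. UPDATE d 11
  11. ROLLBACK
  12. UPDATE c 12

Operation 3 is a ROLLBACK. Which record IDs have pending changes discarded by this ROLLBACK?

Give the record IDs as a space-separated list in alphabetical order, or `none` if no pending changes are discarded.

Initial committed: {b=11, c=10, d=6}
Op 1: BEGIN: in_txn=True, pending={}
Op 2: UPDATE d=2 (pending; pending now {d=2})
Op 3: ROLLBACK: discarded pending ['d']; in_txn=False
Op 4: UPDATE b=30 (auto-commit; committed b=30)
Op 5: UPDATE b=15 (auto-commit; committed b=15)
Op 6: UPDATE b=27 (auto-commit; committed b=27)
Op 7: BEGIN: in_txn=True, pending={}
Op 8: UPDATE d=26 (pending; pending now {d=26})
Op 9: UPDATE c=27 (pending; pending now {c=27, d=26})
Op 10: UPDATE d=11 (pending; pending now {c=27, d=11})
Op 11: ROLLBACK: discarded pending ['c', 'd']; in_txn=False
Op 12: UPDATE c=12 (auto-commit; committed c=12)
ROLLBACK at op 3 discards: ['d']

Answer: d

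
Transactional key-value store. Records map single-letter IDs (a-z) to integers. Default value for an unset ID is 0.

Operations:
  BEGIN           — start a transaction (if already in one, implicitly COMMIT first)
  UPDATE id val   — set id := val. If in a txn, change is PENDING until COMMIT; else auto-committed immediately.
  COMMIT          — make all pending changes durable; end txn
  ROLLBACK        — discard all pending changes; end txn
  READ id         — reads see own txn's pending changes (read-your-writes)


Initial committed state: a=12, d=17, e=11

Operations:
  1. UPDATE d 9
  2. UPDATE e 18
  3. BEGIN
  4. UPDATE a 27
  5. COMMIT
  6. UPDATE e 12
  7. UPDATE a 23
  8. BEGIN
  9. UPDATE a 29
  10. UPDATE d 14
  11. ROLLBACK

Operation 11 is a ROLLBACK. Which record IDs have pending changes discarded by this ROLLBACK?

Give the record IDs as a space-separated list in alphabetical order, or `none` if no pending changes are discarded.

Answer: a d

Derivation:
Initial committed: {a=12, d=17, e=11}
Op 1: UPDATE d=9 (auto-commit; committed d=9)
Op 2: UPDATE e=18 (auto-commit; committed e=18)
Op 3: BEGIN: in_txn=True, pending={}
Op 4: UPDATE a=27 (pending; pending now {a=27})
Op 5: COMMIT: merged ['a'] into committed; committed now {a=27, d=9, e=18}
Op 6: UPDATE e=12 (auto-commit; committed e=12)
Op 7: UPDATE a=23 (auto-commit; committed a=23)
Op 8: BEGIN: in_txn=True, pending={}
Op 9: UPDATE a=29 (pending; pending now {a=29})
Op 10: UPDATE d=14 (pending; pending now {a=29, d=14})
Op 11: ROLLBACK: discarded pending ['a', 'd']; in_txn=False
ROLLBACK at op 11 discards: ['a', 'd']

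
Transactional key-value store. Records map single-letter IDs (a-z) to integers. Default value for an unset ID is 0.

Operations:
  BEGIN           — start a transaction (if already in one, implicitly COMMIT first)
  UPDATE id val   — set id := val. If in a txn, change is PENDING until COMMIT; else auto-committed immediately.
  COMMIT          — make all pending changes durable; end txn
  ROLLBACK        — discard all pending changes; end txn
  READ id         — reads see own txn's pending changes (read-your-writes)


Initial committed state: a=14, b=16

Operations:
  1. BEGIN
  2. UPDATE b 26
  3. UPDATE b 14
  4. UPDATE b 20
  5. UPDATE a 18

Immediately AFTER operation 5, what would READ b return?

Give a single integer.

Answer: 20

Derivation:
Initial committed: {a=14, b=16}
Op 1: BEGIN: in_txn=True, pending={}
Op 2: UPDATE b=26 (pending; pending now {b=26})
Op 3: UPDATE b=14 (pending; pending now {b=14})
Op 4: UPDATE b=20 (pending; pending now {b=20})
Op 5: UPDATE a=18 (pending; pending now {a=18, b=20})
After op 5: visible(b) = 20 (pending={a=18, b=20}, committed={a=14, b=16})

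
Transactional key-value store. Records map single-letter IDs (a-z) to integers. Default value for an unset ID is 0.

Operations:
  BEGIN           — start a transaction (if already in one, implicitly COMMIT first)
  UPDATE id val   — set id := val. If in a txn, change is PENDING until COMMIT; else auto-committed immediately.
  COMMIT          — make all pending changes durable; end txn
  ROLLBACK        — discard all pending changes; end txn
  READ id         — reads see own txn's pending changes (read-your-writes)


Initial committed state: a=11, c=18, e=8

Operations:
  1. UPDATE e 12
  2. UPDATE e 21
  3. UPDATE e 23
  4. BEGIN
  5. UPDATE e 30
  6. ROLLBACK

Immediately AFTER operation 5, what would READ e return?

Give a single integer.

Answer: 30

Derivation:
Initial committed: {a=11, c=18, e=8}
Op 1: UPDATE e=12 (auto-commit; committed e=12)
Op 2: UPDATE e=21 (auto-commit; committed e=21)
Op 3: UPDATE e=23 (auto-commit; committed e=23)
Op 4: BEGIN: in_txn=True, pending={}
Op 5: UPDATE e=30 (pending; pending now {e=30})
After op 5: visible(e) = 30 (pending={e=30}, committed={a=11, c=18, e=23})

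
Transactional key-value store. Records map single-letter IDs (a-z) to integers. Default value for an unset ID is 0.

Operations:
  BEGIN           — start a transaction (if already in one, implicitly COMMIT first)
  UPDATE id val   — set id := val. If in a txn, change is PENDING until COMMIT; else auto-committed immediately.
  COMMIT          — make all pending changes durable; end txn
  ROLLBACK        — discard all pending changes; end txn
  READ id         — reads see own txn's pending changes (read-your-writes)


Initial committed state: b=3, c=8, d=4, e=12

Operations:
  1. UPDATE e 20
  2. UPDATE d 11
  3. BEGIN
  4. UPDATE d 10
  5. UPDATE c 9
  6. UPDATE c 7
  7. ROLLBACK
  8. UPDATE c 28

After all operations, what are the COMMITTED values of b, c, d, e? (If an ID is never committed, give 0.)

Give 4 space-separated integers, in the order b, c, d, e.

Answer: 3 28 11 20

Derivation:
Initial committed: {b=3, c=8, d=4, e=12}
Op 1: UPDATE e=20 (auto-commit; committed e=20)
Op 2: UPDATE d=11 (auto-commit; committed d=11)
Op 3: BEGIN: in_txn=True, pending={}
Op 4: UPDATE d=10 (pending; pending now {d=10})
Op 5: UPDATE c=9 (pending; pending now {c=9, d=10})
Op 6: UPDATE c=7 (pending; pending now {c=7, d=10})
Op 7: ROLLBACK: discarded pending ['c', 'd']; in_txn=False
Op 8: UPDATE c=28 (auto-commit; committed c=28)
Final committed: {b=3, c=28, d=11, e=20}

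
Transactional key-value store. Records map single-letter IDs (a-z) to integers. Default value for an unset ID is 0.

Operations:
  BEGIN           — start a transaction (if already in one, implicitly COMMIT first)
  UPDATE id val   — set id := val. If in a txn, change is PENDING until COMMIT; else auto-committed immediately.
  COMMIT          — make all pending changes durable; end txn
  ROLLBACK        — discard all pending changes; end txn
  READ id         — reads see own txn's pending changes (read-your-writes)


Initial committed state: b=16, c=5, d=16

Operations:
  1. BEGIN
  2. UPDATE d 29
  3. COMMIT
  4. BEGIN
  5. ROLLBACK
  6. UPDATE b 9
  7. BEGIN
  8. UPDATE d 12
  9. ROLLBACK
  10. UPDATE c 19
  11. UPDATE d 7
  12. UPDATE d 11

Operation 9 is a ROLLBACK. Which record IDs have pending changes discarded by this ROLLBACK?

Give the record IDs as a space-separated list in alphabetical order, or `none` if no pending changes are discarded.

Initial committed: {b=16, c=5, d=16}
Op 1: BEGIN: in_txn=True, pending={}
Op 2: UPDATE d=29 (pending; pending now {d=29})
Op 3: COMMIT: merged ['d'] into committed; committed now {b=16, c=5, d=29}
Op 4: BEGIN: in_txn=True, pending={}
Op 5: ROLLBACK: discarded pending []; in_txn=False
Op 6: UPDATE b=9 (auto-commit; committed b=9)
Op 7: BEGIN: in_txn=True, pending={}
Op 8: UPDATE d=12 (pending; pending now {d=12})
Op 9: ROLLBACK: discarded pending ['d']; in_txn=False
Op 10: UPDATE c=19 (auto-commit; committed c=19)
Op 11: UPDATE d=7 (auto-commit; committed d=7)
Op 12: UPDATE d=11 (auto-commit; committed d=11)
ROLLBACK at op 9 discards: ['d']

Answer: d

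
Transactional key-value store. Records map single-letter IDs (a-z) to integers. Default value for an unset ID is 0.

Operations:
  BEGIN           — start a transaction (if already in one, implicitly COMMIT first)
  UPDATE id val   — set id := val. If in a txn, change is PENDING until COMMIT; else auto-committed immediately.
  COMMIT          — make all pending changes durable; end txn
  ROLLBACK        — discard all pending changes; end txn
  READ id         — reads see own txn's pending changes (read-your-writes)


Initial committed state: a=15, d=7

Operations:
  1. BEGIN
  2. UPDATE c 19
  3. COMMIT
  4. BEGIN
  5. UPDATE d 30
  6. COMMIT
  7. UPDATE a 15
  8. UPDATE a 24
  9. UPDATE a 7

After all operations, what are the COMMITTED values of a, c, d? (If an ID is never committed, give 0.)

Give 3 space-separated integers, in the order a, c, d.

Answer: 7 19 30

Derivation:
Initial committed: {a=15, d=7}
Op 1: BEGIN: in_txn=True, pending={}
Op 2: UPDATE c=19 (pending; pending now {c=19})
Op 3: COMMIT: merged ['c'] into committed; committed now {a=15, c=19, d=7}
Op 4: BEGIN: in_txn=True, pending={}
Op 5: UPDATE d=30 (pending; pending now {d=30})
Op 6: COMMIT: merged ['d'] into committed; committed now {a=15, c=19, d=30}
Op 7: UPDATE a=15 (auto-commit; committed a=15)
Op 8: UPDATE a=24 (auto-commit; committed a=24)
Op 9: UPDATE a=7 (auto-commit; committed a=7)
Final committed: {a=7, c=19, d=30}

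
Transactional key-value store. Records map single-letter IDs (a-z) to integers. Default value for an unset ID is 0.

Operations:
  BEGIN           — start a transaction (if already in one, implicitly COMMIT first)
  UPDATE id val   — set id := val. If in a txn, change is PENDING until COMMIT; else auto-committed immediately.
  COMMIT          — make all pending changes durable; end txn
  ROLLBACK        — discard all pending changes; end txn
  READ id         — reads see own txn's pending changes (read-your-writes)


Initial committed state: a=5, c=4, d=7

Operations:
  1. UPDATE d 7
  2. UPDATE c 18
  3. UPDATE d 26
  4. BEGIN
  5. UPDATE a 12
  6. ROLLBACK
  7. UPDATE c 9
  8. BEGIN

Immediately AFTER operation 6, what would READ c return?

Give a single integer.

Initial committed: {a=5, c=4, d=7}
Op 1: UPDATE d=7 (auto-commit; committed d=7)
Op 2: UPDATE c=18 (auto-commit; committed c=18)
Op 3: UPDATE d=26 (auto-commit; committed d=26)
Op 4: BEGIN: in_txn=True, pending={}
Op 5: UPDATE a=12 (pending; pending now {a=12})
Op 6: ROLLBACK: discarded pending ['a']; in_txn=False
After op 6: visible(c) = 18 (pending={}, committed={a=5, c=18, d=26})

Answer: 18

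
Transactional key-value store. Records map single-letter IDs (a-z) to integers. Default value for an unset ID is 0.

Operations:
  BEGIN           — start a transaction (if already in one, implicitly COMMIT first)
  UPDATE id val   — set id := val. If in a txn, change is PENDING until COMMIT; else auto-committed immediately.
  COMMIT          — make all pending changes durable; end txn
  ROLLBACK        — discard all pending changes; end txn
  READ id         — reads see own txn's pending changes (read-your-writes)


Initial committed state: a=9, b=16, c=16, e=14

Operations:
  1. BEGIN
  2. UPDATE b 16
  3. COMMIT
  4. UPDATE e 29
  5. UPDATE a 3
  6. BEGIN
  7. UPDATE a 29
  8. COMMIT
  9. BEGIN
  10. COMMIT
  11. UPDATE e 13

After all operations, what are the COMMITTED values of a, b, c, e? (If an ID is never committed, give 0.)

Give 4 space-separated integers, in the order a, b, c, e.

Initial committed: {a=9, b=16, c=16, e=14}
Op 1: BEGIN: in_txn=True, pending={}
Op 2: UPDATE b=16 (pending; pending now {b=16})
Op 3: COMMIT: merged ['b'] into committed; committed now {a=9, b=16, c=16, e=14}
Op 4: UPDATE e=29 (auto-commit; committed e=29)
Op 5: UPDATE a=3 (auto-commit; committed a=3)
Op 6: BEGIN: in_txn=True, pending={}
Op 7: UPDATE a=29 (pending; pending now {a=29})
Op 8: COMMIT: merged ['a'] into committed; committed now {a=29, b=16, c=16, e=29}
Op 9: BEGIN: in_txn=True, pending={}
Op 10: COMMIT: merged [] into committed; committed now {a=29, b=16, c=16, e=29}
Op 11: UPDATE e=13 (auto-commit; committed e=13)
Final committed: {a=29, b=16, c=16, e=13}

Answer: 29 16 16 13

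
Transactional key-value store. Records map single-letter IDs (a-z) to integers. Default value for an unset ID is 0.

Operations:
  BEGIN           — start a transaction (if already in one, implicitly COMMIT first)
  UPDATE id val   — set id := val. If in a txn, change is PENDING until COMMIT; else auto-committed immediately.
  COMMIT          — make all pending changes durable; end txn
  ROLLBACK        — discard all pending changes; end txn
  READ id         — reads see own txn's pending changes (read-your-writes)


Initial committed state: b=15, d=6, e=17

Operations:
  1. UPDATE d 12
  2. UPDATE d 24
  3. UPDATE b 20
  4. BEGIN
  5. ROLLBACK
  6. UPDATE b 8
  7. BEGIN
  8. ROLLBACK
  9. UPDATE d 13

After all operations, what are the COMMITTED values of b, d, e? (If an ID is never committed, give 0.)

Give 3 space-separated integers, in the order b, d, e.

Initial committed: {b=15, d=6, e=17}
Op 1: UPDATE d=12 (auto-commit; committed d=12)
Op 2: UPDATE d=24 (auto-commit; committed d=24)
Op 3: UPDATE b=20 (auto-commit; committed b=20)
Op 4: BEGIN: in_txn=True, pending={}
Op 5: ROLLBACK: discarded pending []; in_txn=False
Op 6: UPDATE b=8 (auto-commit; committed b=8)
Op 7: BEGIN: in_txn=True, pending={}
Op 8: ROLLBACK: discarded pending []; in_txn=False
Op 9: UPDATE d=13 (auto-commit; committed d=13)
Final committed: {b=8, d=13, e=17}

Answer: 8 13 17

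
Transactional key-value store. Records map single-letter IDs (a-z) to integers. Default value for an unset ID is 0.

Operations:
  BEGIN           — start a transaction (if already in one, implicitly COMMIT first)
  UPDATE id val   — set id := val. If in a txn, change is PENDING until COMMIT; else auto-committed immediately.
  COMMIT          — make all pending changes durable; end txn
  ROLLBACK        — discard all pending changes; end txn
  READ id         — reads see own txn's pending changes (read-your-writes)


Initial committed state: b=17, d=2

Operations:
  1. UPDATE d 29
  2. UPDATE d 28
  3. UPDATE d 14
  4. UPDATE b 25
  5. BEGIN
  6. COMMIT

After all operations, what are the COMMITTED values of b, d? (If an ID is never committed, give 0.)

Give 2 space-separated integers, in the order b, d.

Initial committed: {b=17, d=2}
Op 1: UPDATE d=29 (auto-commit; committed d=29)
Op 2: UPDATE d=28 (auto-commit; committed d=28)
Op 3: UPDATE d=14 (auto-commit; committed d=14)
Op 4: UPDATE b=25 (auto-commit; committed b=25)
Op 5: BEGIN: in_txn=True, pending={}
Op 6: COMMIT: merged [] into committed; committed now {b=25, d=14}
Final committed: {b=25, d=14}

Answer: 25 14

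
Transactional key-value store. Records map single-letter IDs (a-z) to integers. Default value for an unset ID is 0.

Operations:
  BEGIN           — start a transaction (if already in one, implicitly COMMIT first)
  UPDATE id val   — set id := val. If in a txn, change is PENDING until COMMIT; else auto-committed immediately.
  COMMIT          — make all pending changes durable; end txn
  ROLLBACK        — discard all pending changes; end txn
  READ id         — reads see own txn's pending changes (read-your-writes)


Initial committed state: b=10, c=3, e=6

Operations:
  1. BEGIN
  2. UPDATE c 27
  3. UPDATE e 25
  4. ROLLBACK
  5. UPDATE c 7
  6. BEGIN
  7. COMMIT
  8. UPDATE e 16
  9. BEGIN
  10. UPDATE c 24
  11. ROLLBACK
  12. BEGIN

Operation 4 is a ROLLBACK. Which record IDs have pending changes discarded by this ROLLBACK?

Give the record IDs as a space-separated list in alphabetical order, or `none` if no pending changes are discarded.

Answer: c e

Derivation:
Initial committed: {b=10, c=3, e=6}
Op 1: BEGIN: in_txn=True, pending={}
Op 2: UPDATE c=27 (pending; pending now {c=27})
Op 3: UPDATE e=25 (pending; pending now {c=27, e=25})
Op 4: ROLLBACK: discarded pending ['c', 'e']; in_txn=False
Op 5: UPDATE c=7 (auto-commit; committed c=7)
Op 6: BEGIN: in_txn=True, pending={}
Op 7: COMMIT: merged [] into committed; committed now {b=10, c=7, e=6}
Op 8: UPDATE e=16 (auto-commit; committed e=16)
Op 9: BEGIN: in_txn=True, pending={}
Op 10: UPDATE c=24 (pending; pending now {c=24})
Op 11: ROLLBACK: discarded pending ['c']; in_txn=False
Op 12: BEGIN: in_txn=True, pending={}
ROLLBACK at op 4 discards: ['c', 'e']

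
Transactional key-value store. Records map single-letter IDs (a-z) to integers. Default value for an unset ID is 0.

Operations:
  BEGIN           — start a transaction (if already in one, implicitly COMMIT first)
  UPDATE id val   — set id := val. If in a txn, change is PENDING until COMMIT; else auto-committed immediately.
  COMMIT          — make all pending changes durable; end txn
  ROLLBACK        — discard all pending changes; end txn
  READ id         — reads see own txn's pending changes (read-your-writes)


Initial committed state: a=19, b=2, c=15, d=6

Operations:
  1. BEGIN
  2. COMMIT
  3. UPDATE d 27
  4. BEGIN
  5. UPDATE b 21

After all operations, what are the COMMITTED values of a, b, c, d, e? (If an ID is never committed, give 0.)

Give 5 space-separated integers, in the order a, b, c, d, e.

Initial committed: {a=19, b=2, c=15, d=6}
Op 1: BEGIN: in_txn=True, pending={}
Op 2: COMMIT: merged [] into committed; committed now {a=19, b=2, c=15, d=6}
Op 3: UPDATE d=27 (auto-commit; committed d=27)
Op 4: BEGIN: in_txn=True, pending={}
Op 5: UPDATE b=21 (pending; pending now {b=21})
Final committed: {a=19, b=2, c=15, d=27}

Answer: 19 2 15 27 0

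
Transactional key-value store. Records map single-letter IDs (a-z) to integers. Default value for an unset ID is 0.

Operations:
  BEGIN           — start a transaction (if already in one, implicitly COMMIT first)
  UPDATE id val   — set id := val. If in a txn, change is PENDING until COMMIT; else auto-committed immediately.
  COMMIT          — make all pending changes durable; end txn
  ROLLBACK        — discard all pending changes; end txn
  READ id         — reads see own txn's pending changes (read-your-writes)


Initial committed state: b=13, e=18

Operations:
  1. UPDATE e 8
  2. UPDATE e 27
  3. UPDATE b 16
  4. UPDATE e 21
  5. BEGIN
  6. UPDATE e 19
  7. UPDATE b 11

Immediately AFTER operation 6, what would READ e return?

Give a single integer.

Initial committed: {b=13, e=18}
Op 1: UPDATE e=8 (auto-commit; committed e=8)
Op 2: UPDATE e=27 (auto-commit; committed e=27)
Op 3: UPDATE b=16 (auto-commit; committed b=16)
Op 4: UPDATE e=21 (auto-commit; committed e=21)
Op 5: BEGIN: in_txn=True, pending={}
Op 6: UPDATE e=19 (pending; pending now {e=19})
After op 6: visible(e) = 19 (pending={e=19}, committed={b=16, e=21})

Answer: 19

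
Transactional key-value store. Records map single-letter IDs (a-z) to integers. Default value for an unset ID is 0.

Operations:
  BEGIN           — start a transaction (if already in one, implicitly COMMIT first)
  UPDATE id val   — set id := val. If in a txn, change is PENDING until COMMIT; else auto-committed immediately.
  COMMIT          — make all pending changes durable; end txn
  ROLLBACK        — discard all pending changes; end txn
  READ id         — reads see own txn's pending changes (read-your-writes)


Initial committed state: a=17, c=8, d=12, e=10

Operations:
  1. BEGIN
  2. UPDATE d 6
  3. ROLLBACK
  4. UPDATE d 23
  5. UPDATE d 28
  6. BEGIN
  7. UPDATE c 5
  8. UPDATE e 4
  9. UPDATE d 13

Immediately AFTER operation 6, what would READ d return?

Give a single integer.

Answer: 28

Derivation:
Initial committed: {a=17, c=8, d=12, e=10}
Op 1: BEGIN: in_txn=True, pending={}
Op 2: UPDATE d=6 (pending; pending now {d=6})
Op 3: ROLLBACK: discarded pending ['d']; in_txn=False
Op 4: UPDATE d=23 (auto-commit; committed d=23)
Op 5: UPDATE d=28 (auto-commit; committed d=28)
Op 6: BEGIN: in_txn=True, pending={}
After op 6: visible(d) = 28 (pending={}, committed={a=17, c=8, d=28, e=10})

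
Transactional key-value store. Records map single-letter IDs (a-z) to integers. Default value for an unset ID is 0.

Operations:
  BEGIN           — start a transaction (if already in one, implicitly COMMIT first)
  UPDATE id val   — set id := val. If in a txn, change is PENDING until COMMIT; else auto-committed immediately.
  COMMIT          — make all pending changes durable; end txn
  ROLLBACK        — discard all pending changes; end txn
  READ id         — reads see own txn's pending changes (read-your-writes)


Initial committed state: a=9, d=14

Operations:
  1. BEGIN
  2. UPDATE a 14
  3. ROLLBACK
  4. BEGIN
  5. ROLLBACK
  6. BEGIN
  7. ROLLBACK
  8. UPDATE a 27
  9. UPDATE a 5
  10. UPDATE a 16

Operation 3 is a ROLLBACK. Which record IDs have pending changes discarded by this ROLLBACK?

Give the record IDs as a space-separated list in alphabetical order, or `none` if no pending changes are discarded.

Answer: a

Derivation:
Initial committed: {a=9, d=14}
Op 1: BEGIN: in_txn=True, pending={}
Op 2: UPDATE a=14 (pending; pending now {a=14})
Op 3: ROLLBACK: discarded pending ['a']; in_txn=False
Op 4: BEGIN: in_txn=True, pending={}
Op 5: ROLLBACK: discarded pending []; in_txn=False
Op 6: BEGIN: in_txn=True, pending={}
Op 7: ROLLBACK: discarded pending []; in_txn=False
Op 8: UPDATE a=27 (auto-commit; committed a=27)
Op 9: UPDATE a=5 (auto-commit; committed a=5)
Op 10: UPDATE a=16 (auto-commit; committed a=16)
ROLLBACK at op 3 discards: ['a']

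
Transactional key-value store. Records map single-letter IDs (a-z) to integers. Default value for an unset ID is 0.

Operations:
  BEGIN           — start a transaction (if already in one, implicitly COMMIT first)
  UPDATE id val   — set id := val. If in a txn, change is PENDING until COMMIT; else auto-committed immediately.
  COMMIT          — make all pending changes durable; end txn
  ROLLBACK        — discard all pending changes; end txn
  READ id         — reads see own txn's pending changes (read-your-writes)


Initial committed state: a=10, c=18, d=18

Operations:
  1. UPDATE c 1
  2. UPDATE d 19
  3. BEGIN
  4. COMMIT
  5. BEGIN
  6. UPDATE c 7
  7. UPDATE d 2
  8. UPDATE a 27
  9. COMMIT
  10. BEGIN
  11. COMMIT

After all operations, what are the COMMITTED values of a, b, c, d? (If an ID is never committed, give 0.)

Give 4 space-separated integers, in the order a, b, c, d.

Initial committed: {a=10, c=18, d=18}
Op 1: UPDATE c=1 (auto-commit; committed c=1)
Op 2: UPDATE d=19 (auto-commit; committed d=19)
Op 3: BEGIN: in_txn=True, pending={}
Op 4: COMMIT: merged [] into committed; committed now {a=10, c=1, d=19}
Op 5: BEGIN: in_txn=True, pending={}
Op 6: UPDATE c=7 (pending; pending now {c=7})
Op 7: UPDATE d=2 (pending; pending now {c=7, d=2})
Op 8: UPDATE a=27 (pending; pending now {a=27, c=7, d=2})
Op 9: COMMIT: merged ['a', 'c', 'd'] into committed; committed now {a=27, c=7, d=2}
Op 10: BEGIN: in_txn=True, pending={}
Op 11: COMMIT: merged [] into committed; committed now {a=27, c=7, d=2}
Final committed: {a=27, c=7, d=2}

Answer: 27 0 7 2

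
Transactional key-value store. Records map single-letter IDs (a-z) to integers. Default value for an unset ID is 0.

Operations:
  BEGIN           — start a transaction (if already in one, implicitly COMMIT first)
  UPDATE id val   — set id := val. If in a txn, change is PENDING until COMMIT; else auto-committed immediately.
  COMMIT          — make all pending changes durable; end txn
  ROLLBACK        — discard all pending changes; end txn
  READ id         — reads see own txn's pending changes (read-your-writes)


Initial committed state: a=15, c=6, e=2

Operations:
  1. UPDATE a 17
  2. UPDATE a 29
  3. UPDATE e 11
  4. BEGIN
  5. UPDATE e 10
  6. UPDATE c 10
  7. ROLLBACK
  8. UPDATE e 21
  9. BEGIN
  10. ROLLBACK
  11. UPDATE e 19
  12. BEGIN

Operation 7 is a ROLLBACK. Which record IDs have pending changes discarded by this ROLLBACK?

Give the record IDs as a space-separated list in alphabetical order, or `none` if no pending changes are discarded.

Answer: c e

Derivation:
Initial committed: {a=15, c=6, e=2}
Op 1: UPDATE a=17 (auto-commit; committed a=17)
Op 2: UPDATE a=29 (auto-commit; committed a=29)
Op 3: UPDATE e=11 (auto-commit; committed e=11)
Op 4: BEGIN: in_txn=True, pending={}
Op 5: UPDATE e=10 (pending; pending now {e=10})
Op 6: UPDATE c=10 (pending; pending now {c=10, e=10})
Op 7: ROLLBACK: discarded pending ['c', 'e']; in_txn=False
Op 8: UPDATE e=21 (auto-commit; committed e=21)
Op 9: BEGIN: in_txn=True, pending={}
Op 10: ROLLBACK: discarded pending []; in_txn=False
Op 11: UPDATE e=19 (auto-commit; committed e=19)
Op 12: BEGIN: in_txn=True, pending={}
ROLLBACK at op 7 discards: ['c', 'e']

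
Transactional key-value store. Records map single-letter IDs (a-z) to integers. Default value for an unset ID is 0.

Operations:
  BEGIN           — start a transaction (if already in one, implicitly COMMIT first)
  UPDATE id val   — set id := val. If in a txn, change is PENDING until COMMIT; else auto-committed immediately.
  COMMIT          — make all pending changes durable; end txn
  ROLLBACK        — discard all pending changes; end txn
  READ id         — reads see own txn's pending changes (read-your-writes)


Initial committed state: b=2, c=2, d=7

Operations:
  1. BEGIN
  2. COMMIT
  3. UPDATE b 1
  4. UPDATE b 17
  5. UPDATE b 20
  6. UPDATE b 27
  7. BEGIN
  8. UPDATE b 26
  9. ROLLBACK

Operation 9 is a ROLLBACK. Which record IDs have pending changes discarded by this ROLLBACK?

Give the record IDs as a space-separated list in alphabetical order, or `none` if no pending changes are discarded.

Answer: b

Derivation:
Initial committed: {b=2, c=2, d=7}
Op 1: BEGIN: in_txn=True, pending={}
Op 2: COMMIT: merged [] into committed; committed now {b=2, c=2, d=7}
Op 3: UPDATE b=1 (auto-commit; committed b=1)
Op 4: UPDATE b=17 (auto-commit; committed b=17)
Op 5: UPDATE b=20 (auto-commit; committed b=20)
Op 6: UPDATE b=27 (auto-commit; committed b=27)
Op 7: BEGIN: in_txn=True, pending={}
Op 8: UPDATE b=26 (pending; pending now {b=26})
Op 9: ROLLBACK: discarded pending ['b']; in_txn=False
ROLLBACK at op 9 discards: ['b']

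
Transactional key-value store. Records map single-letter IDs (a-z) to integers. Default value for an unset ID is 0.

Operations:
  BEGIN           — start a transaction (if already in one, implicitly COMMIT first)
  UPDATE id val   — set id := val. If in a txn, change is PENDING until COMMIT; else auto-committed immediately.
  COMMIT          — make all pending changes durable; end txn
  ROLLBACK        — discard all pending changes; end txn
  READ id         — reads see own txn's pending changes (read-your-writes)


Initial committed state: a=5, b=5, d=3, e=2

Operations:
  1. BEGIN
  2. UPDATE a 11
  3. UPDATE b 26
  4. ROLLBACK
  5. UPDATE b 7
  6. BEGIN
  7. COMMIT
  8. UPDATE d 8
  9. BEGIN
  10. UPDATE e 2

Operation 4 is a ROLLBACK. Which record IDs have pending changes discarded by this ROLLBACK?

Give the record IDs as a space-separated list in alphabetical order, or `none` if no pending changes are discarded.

Answer: a b

Derivation:
Initial committed: {a=5, b=5, d=3, e=2}
Op 1: BEGIN: in_txn=True, pending={}
Op 2: UPDATE a=11 (pending; pending now {a=11})
Op 3: UPDATE b=26 (pending; pending now {a=11, b=26})
Op 4: ROLLBACK: discarded pending ['a', 'b']; in_txn=False
Op 5: UPDATE b=7 (auto-commit; committed b=7)
Op 6: BEGIN: in_txn=True, pending={}
Op 7: COMMIT: merged [] into committed; committed now {a=5, b=7, d=3, e=2}
Op 8: UPDATE d=8 (auto-commit; committed d=8)
Op 9: BEGIN: in_txn=True, pending={}
Op 10: UPDATE e=2 (pending; pending now {e=2})
ROLLBACK at op 4 discards: ['a', 'b']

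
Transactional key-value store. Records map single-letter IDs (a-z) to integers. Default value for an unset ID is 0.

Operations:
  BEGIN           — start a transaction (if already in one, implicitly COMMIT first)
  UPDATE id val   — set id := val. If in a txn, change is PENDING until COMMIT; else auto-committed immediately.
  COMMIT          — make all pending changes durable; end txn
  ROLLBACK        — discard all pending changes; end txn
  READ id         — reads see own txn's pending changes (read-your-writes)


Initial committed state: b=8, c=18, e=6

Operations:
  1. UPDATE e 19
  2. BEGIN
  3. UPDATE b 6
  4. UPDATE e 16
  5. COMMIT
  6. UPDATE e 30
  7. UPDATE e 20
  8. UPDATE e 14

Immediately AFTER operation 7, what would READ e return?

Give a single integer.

Initial committed: {b=8, c=18, e=6}
Op 1: UPDATE e=19 (auto-commit; committed e=19)
Op 2: BEGIN: in_txn=True, pending={}
Op 3: UPDATE b=6 (pending; pending now {b=6})
Op 4: UPDATE e=16 (pending; pending now {b=6, e=16})
Op 5: COMMIT: merged ['b', 'e'] into committed; committed now {b=6, c=18, e=16}
Op 6: UPDATE e=30 (auto-commit; committed e=30)
Op 7: UPDATE e=20 (auto-commit; committed e=20)
After op 7: visible(e) = 20 (pending={}, committed={b=6, c=18, e=20})

Answer: 20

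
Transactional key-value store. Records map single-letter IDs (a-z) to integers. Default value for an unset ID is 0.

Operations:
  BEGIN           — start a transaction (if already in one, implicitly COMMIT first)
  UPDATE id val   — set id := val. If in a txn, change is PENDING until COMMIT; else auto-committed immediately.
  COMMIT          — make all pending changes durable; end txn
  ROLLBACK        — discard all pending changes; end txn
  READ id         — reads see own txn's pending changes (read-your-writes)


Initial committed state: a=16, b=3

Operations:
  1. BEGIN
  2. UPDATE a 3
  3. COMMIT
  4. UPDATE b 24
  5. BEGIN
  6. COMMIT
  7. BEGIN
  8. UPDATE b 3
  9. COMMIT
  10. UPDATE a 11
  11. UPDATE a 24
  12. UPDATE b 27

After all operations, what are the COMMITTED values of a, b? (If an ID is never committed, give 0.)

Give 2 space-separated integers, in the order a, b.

Answer: 24 27

Derivation:
Initial committed: {a=16, b=3}
Op 1: BEGIN: in_txn=True, pending={}
Op 2: UPDATE a=3 (pending; pending now {a=3})
Op 3: COMMIT: merged ['a'] into committed; committed now {a=3, b=3}
Op 4: UPDATE b=24 (auto-commit; committed b=24)
Op 5: BEGIN: in_txn=True, pending={}
Op 6: COMMIT: merged [] into committed; committed now {a=3, b=24}
Op 7: BEGIN: in_txn=True, pending={}
Op 8: UPDATE b=3 (pending; pending now {b=3})
Op 9: COMMIT: merged ['b'] into committed; committed now {a=3, b=3}
Op 10: UPDATE a=11 (auto-commit; committed a=11)
Op 11: UPDATE a=24 (auto-commit; committed a=24)
Op 12: UPDATE b=27 (auto-commit; committed b=27)
Final committed: {a=24, b=27}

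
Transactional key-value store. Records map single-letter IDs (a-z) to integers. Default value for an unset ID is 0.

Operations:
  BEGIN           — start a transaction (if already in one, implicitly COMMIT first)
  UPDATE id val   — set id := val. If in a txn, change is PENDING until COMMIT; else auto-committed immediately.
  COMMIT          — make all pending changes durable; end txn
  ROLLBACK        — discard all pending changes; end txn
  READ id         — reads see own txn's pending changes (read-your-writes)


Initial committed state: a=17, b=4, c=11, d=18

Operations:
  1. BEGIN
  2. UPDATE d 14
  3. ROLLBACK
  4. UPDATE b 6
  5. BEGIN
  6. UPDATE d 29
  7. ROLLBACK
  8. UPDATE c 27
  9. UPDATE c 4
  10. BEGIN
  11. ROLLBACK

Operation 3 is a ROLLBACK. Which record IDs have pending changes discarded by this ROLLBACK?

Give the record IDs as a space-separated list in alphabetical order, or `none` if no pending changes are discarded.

Answer: d

Derivation:
Initial committed: {a=17, b=4, c=11, d=18}
Op 1: BEGIN: in_txn=True, pending={}
Op 2: UPDATE d=14 (pending; pending now {d=14})
Op 3: ROLLBACK: discarded pending ['d']; in_txn=False
Op 4: UPDATE b=6 (auto-commit; committed b=6)
Op 5: BEGIN: in_txn=True, pending={}
Op 6: UPDATE d=29 (pending; pending now {d=29})
Op 7: ROLLBACK: discarded pending ['d']; in_txn=False
Op 8: UPDATE c=27 (auto-commit; committed c=27)
Op 9: UPDATE c=4 (auto-commit; committed c=4)
Op 10: BEGIN: in_txn=True, pending={}
Op 11: ROLLBACK: discarded pending []; in_txn=False
ROLLBACK at op 3 discards: ['d']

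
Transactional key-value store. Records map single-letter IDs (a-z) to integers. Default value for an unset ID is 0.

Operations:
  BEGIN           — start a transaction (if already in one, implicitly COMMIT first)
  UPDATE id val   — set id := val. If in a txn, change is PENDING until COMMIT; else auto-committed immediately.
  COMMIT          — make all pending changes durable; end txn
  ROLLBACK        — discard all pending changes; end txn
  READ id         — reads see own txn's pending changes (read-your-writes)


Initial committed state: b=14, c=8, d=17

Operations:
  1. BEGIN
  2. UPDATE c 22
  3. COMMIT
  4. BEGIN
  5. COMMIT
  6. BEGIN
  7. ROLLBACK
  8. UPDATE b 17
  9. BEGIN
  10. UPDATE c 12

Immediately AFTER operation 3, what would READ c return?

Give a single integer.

Initial committed: {b=14, c=8, d=17}
Op 1: BEGIN: in_txn=True, pending={}
Op 2: UPDATE c=22 (pending; pending now {c=22})
Op 3: COMMIT: merged ['c'] into committed; committed now {b=14, c=22, d=17}
After op 3: visible(c) = 22 (pending={}, committed={b=14, c=22, d=17})

Answer: 22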